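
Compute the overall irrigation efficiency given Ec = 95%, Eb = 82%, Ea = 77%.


Ec = 0.95, Eb = 0.82, Ea = 0.77
E = 0.95 * 0.82 * 0.77 * 100 = 59.9830%

59.9830 %


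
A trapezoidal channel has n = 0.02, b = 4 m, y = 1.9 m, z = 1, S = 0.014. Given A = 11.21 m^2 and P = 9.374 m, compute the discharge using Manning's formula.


R = A/P = 11.21/9.374 = 1.195861
Q = (1/0.02) * 11.21 * 1.195861^(2/3) * 0.014^0.5

74.7183 m^3/s


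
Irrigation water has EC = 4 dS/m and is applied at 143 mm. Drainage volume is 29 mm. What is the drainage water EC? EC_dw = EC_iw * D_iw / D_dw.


EC_dw = EC_iw * D_iw / D_dw
EC_dw = 4 * 143 / 29
EC_dw = 572 / 29

19.7241 dS/m


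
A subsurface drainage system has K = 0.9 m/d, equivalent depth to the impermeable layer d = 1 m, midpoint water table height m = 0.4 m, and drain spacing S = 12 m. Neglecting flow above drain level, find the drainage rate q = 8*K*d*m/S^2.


q = 8*K*d*m/S^2
q = 8*0.9*1*0.4/12^2
q = 2.8800 / 144

0.0200 m/d


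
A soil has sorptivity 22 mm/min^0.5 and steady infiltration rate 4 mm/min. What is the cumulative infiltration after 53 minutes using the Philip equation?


F = S*sqrt(t) + A*t
F = 22*sqrt(53) + 4*53
F = 22*7.280110 + 212

372.1624 mm


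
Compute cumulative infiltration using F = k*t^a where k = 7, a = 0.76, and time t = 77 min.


F = k * t^a = 7 * 77^0.76
F = 7 * 27.147694

190.0339 mm


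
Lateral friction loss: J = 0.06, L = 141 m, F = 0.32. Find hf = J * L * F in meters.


hf = J * L * F = 0.06 * 141 * 0.32 = 2.7072 m

2.7072 m


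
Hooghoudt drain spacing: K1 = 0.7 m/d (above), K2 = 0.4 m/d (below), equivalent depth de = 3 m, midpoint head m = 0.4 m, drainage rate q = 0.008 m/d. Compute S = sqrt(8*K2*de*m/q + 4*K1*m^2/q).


S^2 = 8*K2*de*m/q + 4*K1*m^2/q
S^2 = 8*0.4*3*0.4/0.008 + 4*0.7*0.4^2/0.008
S = sqrt(536.0000)

23.1517 m


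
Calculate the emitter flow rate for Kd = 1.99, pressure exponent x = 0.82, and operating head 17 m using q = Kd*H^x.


q = Kd * H^x = 1.99 * 17^0.82 = 1.99 * 10.208645

20.3152 L/h


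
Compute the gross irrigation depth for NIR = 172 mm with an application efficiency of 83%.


Ea = 83% = 0.83
GID = NIR / Ea = 172 / 0.83 = 207.2289 mm

207.2289 mm


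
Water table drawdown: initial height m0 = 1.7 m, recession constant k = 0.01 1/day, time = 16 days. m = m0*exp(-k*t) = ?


m = m0 * exp(-k*t)
m = 1.7 * exp(-0.01 * 16)
m = 1.7 * exp(-0.1600)

1.4486 m


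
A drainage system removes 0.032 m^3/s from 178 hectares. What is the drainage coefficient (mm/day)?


DC = Q * 86400 / (A * 10000) * 1000
DC = 0.032 * 86400 / (178 * 10000) * 1000
DC = 2764800.0000 / 1780000

1.5533 mm/day


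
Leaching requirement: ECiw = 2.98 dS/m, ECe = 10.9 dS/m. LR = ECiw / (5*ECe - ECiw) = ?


LR = ECiw / (5*ECe - ECiw)
LR = 2.98 / (5*10.9 - 2.98)
LR = 2.98 / 51.5200

0.0578


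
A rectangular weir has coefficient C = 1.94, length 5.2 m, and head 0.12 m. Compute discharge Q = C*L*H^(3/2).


Q = C * L * H^(3/2) = 1.94 * 5.2 * 0.12^1.5 = 1.94 * 5.2 * 0.041569

0.4193 m^3/s


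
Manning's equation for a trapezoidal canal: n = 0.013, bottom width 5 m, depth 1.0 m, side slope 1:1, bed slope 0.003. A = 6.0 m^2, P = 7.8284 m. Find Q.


R = A/P = 6.0/7.8284 = 0.766440
Q = (1/0.013) * 6.0 * 0.766440^(2/3) * 0.003^0.5

21.1716 m^3/s


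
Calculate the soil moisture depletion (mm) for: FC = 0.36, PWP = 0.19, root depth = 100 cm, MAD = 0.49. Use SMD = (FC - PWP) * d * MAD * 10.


SMD = (FC - PWP) * d * MAD * 10
SMD = (0.36 - 0.19) * 100 * 0.49 * 10
SMD = 0.1700 * 100 * 0.49 * 10

83.3000 mm


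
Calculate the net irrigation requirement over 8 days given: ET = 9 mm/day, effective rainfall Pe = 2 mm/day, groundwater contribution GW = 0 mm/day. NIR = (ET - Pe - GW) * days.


Daily deficit = ET - Pe - GW = 9 - 2 - 0 = 7 mm/day
NIR = 7 * 8 = 56 mm

56.0000 mm


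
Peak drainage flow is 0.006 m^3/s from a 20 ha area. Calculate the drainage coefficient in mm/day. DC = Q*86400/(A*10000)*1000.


DC = Q * 86400 / (A * 10000) * 1000
DC = 0.006 * 86400 / (20 * 10000) * 1000
DC = 518400.0000 / 200000

2.5920 mm/day


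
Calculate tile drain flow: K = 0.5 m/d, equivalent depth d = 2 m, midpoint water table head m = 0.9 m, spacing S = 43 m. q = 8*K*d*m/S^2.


q = 8*K*d*m/S^2
q = 8*0.5*2*0.9/43^2
q = 7.2000 / 1849

0.0039 m/d


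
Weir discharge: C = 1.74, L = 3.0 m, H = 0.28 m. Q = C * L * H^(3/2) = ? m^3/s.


Q = C * L * H^(3/2) = 1.74 * 3.0 * 0.28^1.5 = 1.74 * 3.0 * 0.148162

0.7734 m^3/s


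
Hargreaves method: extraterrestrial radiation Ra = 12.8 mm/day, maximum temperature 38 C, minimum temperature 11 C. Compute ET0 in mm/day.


Tmean = (Tmax + Tmin)/2 = (38 + 11)/2 = 24.5
ET0 = 0.0023 * 12.8 * (24.5 + 17.8) * sqrt(38 - 11)
ET0 = 0.0023 * 12.8 * 42.3 * 5.196152

6.4708 mm/day


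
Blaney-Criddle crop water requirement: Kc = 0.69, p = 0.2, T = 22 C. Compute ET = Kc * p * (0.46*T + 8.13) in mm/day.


ET = Kc * p * (0.46*T + 8.13)
ET = 0.69 * 0.2 * (0.46*22 + 8.13)
ET = 0.69 * 0.2 * 18.2500

2.5185 mm/day


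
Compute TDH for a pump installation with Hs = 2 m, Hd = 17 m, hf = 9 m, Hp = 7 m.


TDH = Hs + Hd + hf + Hp = 2 + 17 + 9 + 7 = 35

35 m


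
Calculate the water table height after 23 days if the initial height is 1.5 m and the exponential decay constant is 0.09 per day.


m = m0 * exp(-k*t)
m = 1.5 * exp(-0.09 * 23)
m = 1.5 * exp(-2.0700)

0.1893 m


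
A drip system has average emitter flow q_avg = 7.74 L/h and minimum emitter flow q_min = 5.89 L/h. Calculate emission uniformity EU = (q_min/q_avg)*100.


EU = (q_min/q_avg)*100 = (5.89/7.74)*100 = 76.0982%

76.0982 %


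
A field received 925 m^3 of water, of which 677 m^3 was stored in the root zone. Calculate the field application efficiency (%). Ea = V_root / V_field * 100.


Ea = V_root / V_field * 100 = 677 / 925 * 100 = 73.1892%

73.1892 %


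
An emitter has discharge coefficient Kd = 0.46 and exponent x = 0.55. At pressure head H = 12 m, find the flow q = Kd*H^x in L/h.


q = Kd * H^x = 0.46 * 12^0.55 = 0.46 * 3.922380

1.8043 L/h


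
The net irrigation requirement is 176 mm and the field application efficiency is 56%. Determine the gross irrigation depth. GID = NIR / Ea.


Ea = 56% = 0.56
GID = NIR / Ea = 176 / 0.56 = 314.2857 mm

314.2857 mm


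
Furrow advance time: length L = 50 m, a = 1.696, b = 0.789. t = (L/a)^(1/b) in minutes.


t = (L/a)^(1/b)
t = (50/1.696)^(1/0.789)
t = 29.481132^(1/0.789)

72.8685 min


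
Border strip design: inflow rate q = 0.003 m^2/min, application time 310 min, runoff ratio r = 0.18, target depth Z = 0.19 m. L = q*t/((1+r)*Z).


L = q*t/((1+r)*Z)
L = 0.003*310/((1+0.18)*0.19)
L = 0.93/0.2242

4.1481 m


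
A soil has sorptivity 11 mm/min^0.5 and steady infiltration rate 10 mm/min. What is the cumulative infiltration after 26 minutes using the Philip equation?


F = S*sqrt(t) + A*t
F = 11*sqrt(26) + 10*26
F = 11*5.099020 + 260

316.0892 mm


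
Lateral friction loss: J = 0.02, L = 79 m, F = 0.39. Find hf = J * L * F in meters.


hf = J * L * F = 0.02 * 79 * 0.39 = 0.6162 m

0.6162 m


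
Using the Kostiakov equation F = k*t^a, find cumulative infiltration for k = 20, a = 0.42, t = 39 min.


F = k * t^a = 20 * 39^0.42
F = 20 * 4.658511

93.1702 mm


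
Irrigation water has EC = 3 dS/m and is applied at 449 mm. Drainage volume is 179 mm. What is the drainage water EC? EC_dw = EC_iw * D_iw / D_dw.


EC_dw = EC_iw * D_iw / D_dw
EC_dw = 3 * 449 / 179
EC_dw = 1347 / 179

7.5251 dS/m


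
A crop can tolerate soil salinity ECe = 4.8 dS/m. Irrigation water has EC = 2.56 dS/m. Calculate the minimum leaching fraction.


LR = ECiw / (5*ECe - ECiw)
LR = 2.56 / (5*4.8 - 2.56)
LR = 2.56 / 21.4400

0.1194


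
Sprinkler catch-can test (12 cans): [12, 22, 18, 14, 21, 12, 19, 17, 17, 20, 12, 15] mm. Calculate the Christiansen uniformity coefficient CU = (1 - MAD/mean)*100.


mean = 16.583333 mm
MAD = 2.986111 mm
CU = (1 - 2.986111/16.583333)*100

81.9933 %


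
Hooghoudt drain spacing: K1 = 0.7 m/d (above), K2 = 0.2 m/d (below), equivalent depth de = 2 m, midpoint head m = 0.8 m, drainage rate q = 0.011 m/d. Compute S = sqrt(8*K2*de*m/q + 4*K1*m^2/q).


S^2 = 8*K2*de*m/q + 4*K1*m^2/q
S^2 = 8*0.2*2*0.8/0.011 + 4*0.7*0.8^2/0.011
S = sqrt(395.6364)

19.8906 m


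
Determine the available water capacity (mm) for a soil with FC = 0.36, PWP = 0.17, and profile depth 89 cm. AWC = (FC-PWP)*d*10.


AWC = (FC - PWP) * d * 10
AWC = (0.36 - 0.17) * 89 * 10
AWC = 0.1900 * 89 * 10

169.1000 mm


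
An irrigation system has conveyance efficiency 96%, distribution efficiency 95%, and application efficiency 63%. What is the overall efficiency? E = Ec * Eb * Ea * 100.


Ec = 0.96, Eb = 0.95, Ea = 0.63
E = 0.96 * 0.95 * 0.63 * 100 = 57.4560%

57.4560 %


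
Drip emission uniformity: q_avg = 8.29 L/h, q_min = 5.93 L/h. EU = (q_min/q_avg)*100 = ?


EU = (q_min/q_avg)*100 = (5.93/8.29)*100 = 71.5320%

71.5320 %


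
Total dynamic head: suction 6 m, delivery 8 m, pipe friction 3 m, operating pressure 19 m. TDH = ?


TDH = Hs + Hd + hf + Hp = 6 + 8 + 3 + 19 = 36

36 m


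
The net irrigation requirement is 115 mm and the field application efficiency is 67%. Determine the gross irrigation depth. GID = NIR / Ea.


Ea = 67% = 0.67
GID = NIR / Ea = 115 / 0.67 = 171.6418 mm

171.6418 mm


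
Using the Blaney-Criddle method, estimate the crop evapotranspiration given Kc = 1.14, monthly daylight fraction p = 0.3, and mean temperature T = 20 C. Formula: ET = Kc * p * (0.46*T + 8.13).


ET = Kc * p * (0.46*T + 8.13)
ET = 1.14 * 0.3 * (0.46*20 + 8.13)
ET = 1.14 * 0.3 * 17.3300

5.9269 mm/day


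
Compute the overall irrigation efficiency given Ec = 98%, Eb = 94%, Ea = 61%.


Ec = 0.98, Eb = 0.94, Ea = 0.61
E = 0.98 * 0.94 * 0.61 * 100 = 56.1932%

56.1932 %


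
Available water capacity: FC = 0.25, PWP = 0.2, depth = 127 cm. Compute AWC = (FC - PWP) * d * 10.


AWC = (FC - PWP) * d * 10
AWC = (0.25 - 0.2) * 127 * 10
AWC = 0.0500 * 127 * 10

63.5000 mm


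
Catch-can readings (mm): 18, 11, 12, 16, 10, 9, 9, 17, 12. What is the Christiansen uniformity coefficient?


mean = 12.666667 mm
MAD = 2.888889 mm
CU = (1 - 2.888889/12.666667)*100

77.1930 %


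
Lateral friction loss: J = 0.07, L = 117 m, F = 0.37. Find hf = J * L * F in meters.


hf = J * L * F = 0.07 * 117 * 0.37 = 3.0303 m

3.0303 m


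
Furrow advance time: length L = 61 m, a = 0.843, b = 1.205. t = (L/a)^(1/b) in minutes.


t = (L/a)^(1/b)
t = (61/0.843)^(1/1.205)
t = 72.360617^(1/1.205)

34.9265 min


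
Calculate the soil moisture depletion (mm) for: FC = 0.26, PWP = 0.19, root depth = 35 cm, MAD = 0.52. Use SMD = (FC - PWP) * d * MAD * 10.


SMD = (FC - PWP) * d * MAD * 10
SMD = (0.26 - 0.19) * 35 * 0.52 * 10
SMD = 0.0700 * 35 * 0.52 * 10

12.7400 mm


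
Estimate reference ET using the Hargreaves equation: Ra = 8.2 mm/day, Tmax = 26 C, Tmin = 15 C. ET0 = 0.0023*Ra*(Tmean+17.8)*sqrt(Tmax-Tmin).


Tmean = (Tmax + Tmin)/2 = (26 + 15)/2 = 20.5
ET0 = 0.0023 * 8.2 * (20.5 + 17.8) * sqrt(26 - 15)
ET0 = 0.0023 * 8.2 * 38.3 * 3.316625

2.3957 mm/day


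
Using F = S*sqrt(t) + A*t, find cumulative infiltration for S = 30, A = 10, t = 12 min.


F = S*sqrt(t) + A*t
F = 30*sqrt(12) + 10*12
F = 30*3.464102 + 120

223.9231 mm


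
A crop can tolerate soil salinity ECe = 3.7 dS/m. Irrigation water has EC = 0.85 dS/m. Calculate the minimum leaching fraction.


LR = ECiw / (5*ECe - ECiw)
LR = 0.85 / (5*3.7 - 0.85)
LR = 0.85 / 17.6500

0.0482


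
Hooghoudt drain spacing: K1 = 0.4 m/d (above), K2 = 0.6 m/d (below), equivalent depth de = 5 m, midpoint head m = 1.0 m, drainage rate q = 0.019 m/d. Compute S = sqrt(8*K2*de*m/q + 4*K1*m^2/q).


S^2 = 8*K2*de*m/q + 4*K1*m^2/q
S^2 = 8*0.6*5*1.0/0.019 + 4*0.4*1.0^2/0.019
S = sqrt(1347.3684)

36.7065 m


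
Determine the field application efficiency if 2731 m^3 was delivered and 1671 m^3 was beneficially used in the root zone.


Ea = V_root / V_field * 100 = 1671 / 2731 * 100 = 61.1864%

61.1864 %


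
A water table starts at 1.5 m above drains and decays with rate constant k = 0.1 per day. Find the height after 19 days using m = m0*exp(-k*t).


m = m0 * exp(-k*t)
m = 1.5 * exp(-0.1 * 19)
m = 1.5 * exp(-1.9000)

0.2244 m


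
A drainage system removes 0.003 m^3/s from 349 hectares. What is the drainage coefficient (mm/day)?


DC = Q * 86400 / (A * 10000) * 1000
DC = 0.003 * 86400 / (349 * 10000) * 1000
DC = 259200.0000 / 3490000

0.0743 mm/day


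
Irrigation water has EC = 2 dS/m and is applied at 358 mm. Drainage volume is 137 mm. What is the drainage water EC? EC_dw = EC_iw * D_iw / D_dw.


EC_dw = EC_iw * D_iw / D_dw
EC_dw = 2 * 358 / 137
EC_dw = 716 / 137

5.2263 dS/m


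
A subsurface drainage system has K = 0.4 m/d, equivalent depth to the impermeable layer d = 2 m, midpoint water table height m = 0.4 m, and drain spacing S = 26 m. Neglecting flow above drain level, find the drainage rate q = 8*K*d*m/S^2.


q = 8*K*d*m/S^2
q = 8*0.4*2*0.4/26^2
q = 2.5600 / 676

0.0038 m/d


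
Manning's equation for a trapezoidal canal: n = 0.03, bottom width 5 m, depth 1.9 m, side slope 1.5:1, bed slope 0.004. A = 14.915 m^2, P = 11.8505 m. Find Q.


R = A/P = 14.915/11.8505 = 1.258597
Q = (1/0.03) * 14.915 * 1.258597^(2/3) * 0.004^0.5

36.6541 m^3/s


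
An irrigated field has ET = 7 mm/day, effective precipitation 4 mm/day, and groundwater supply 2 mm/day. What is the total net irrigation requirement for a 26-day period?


Daily deficit = ET - Pe - GW = 7 - 4 - 2 = 1 mm/day
NIR = 1 * 26 = 26 mm

26.0000 mm


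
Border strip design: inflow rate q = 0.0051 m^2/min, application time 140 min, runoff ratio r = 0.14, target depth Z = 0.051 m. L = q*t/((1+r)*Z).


L = q*t/((1+r)*Z)
L = 0.0051*140/((1+0.14)*0.051)
L = 0.714/0.05814

12.2807 m


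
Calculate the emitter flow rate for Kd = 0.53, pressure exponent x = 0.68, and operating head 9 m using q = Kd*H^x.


q = Kd * H^x = 0.53 * 9^0.68 = 0.53 * 4.455382

2.3614 L/h


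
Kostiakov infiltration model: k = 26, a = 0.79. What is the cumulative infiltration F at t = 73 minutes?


F = k * t^a = 26 * 73^0.79
F = 26 * 29.650025

770.9007 mm


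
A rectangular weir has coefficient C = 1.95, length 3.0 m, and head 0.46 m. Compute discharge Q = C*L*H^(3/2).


Q = C * L * H^(3/2) = 1.95 * 3.0 * 0.46^1.5 = 1.95 * 3.0 * 0.311987

1.8251 m^3/s


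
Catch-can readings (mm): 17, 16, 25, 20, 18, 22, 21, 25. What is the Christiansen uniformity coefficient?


mean = 20.500000 mm
MAD = 2.750000 mm
CU = (1 - 2.750000/20.500000)*100

86.5854 %


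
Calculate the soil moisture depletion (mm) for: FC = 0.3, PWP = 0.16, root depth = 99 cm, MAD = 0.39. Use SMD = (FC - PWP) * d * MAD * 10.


SMD = (FC - PWP) * d * MAD * 10
SMD = (0.3 - 0.16) * 99 * 0.39 * 10
SMD = 0.1400 * 99 * 0.39 * 10

54.0540 mm


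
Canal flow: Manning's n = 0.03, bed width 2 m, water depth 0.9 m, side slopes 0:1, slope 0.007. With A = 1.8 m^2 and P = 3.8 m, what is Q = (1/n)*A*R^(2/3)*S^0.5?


R = A/P = 1.8/3.8 = 0.473684
Q = (1/0.03) * 1.8 * 0.473684^(2/3) * 0.007^0.5

3.0504 m^3/s


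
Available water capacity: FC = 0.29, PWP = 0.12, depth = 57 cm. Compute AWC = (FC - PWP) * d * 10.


AWC = (FC - PWP) * d * 10
AWC = (0.29 - 0.12) * 57 * 10
AWC = 0.1700 * 57 * 10

96.9000 mm


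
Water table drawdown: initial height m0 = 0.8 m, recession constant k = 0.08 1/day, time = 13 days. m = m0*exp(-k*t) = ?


m = m0 * exp(-k*t)
m = 0.8 * exp(-0.08 * 13)
m = 0.8 * exp(-1.0400)

0.2828 m


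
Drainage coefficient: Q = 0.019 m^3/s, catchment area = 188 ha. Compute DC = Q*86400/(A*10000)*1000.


DC = Q * 86400 / (A * 10000) * 1000
DC = 0.019 * 86400 / (188 * 10000) * 1000
DC = 1641600.0000 / 1880000

0.8732 mm/day


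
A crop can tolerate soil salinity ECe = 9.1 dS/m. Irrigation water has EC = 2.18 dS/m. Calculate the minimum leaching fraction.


LR = ECiw / (5*ECe - ECiw)
LR = 2.18 / (5*9.1 - 2.18)
LR = 2.18 / 43.3200

0.0503


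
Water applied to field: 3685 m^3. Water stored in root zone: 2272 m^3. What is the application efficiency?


Ea = V_root / V_field * 100 = 2272 / 3685 * 100 = 61.6554%

61.6554 %


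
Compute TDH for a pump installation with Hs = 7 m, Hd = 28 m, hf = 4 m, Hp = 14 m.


TDH = Hs + Hd + hf + Hp = 7 + 28 + 4 + 14 = 53

53 m


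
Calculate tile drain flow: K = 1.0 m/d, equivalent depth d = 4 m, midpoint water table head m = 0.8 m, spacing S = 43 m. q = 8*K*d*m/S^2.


q = 8*K*d*m/S^2
q = 8*1.0*4*0.8/43^2
q = 25.6000 / 1849

0.0138 m/d


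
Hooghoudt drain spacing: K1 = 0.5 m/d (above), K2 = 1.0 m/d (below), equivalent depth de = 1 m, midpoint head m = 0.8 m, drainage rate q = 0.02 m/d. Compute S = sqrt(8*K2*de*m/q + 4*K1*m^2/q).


S^2 = 8*K2*de*m/q + 4*K1*m^2/q
S^2 = 8*1.0*1*0.8/0.02 + 4*0.5*0.8^2/0.02
S = sqrt(384.0000)

19.5959 m


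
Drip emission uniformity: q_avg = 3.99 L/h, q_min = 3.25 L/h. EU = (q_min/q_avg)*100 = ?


EU = (q_min/q_avg)*100 = (3.25/3.99)*100 = 81.4536%

81.4536 %


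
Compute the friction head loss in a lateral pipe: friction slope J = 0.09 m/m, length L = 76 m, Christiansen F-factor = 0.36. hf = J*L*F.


hf = J * L * F = 0.09 * 76 * 0.36 = 2.4624 m

2.4624 m


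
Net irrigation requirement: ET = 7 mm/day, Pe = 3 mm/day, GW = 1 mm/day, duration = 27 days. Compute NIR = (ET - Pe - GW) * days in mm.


Daily deficit = ET - Pe - GW = 7 - 3 - 1 = 3 mm/day
NIR = 3 * 27 = 81 mm

81.0000 mm


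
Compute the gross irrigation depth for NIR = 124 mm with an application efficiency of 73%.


Ea = 73% = 0.73
GID = NIR / Ea = 124 / 0.73 = 169.8630 mm

169.8630 mm


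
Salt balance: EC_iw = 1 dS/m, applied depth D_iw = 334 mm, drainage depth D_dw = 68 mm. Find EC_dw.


EC_dw = EC_iw * D_iw / D_dw
EC_dw = 1 * 334 / 68
EC_dw = 334 / 68

4.9118 dS/m


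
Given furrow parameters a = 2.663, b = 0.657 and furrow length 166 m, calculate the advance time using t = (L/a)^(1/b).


t = (L/a)^(1/b)
t = (166/2.663)^(1/0.657)
t = 62.335712^(1/0.657)

539.1570 min


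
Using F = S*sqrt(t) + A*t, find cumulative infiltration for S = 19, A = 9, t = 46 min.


F = S*sqrt(t) + A*t
F = 19*sqrt(46) + 9*46
F = 19*6.782330 + 414

542.8643 mm


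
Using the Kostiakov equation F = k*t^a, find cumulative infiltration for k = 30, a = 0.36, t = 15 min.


F = k * t^a = 30 * 15^0.36
F = 30 * 2.650897

79.5269 mm


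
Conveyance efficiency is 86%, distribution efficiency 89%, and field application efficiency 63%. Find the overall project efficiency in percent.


Ec = 0.86, Eb = 0.89, Ea = 0.63
E = 0.86 * 0.89 * 0.63 * 100 = 48.2202%

48.2202 %


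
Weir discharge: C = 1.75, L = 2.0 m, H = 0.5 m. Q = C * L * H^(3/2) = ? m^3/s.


Q = C * L * H^(3/2) = 1.75 * 2.0 * 0.5^1.5 = 1.75 * 2.0 * 0.353553

1.2374 m^3/s


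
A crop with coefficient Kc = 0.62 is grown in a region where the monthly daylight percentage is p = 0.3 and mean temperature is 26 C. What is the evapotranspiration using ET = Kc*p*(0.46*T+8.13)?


ET = Kc * p * (0.46*T + 8.13)
ET = 0.62 * 0.3 * (0.46*26 + 8.13)
ET = 0.62 * 0.3 * 20.0900

3.7367 mm/day


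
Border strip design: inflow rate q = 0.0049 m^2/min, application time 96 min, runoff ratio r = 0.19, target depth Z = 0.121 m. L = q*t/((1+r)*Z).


L = q*t/((1+r)*Z)
L = 0.0049*96/((1+0.19)*0.121)
L = 0.4704/0.14399

3.2669 m


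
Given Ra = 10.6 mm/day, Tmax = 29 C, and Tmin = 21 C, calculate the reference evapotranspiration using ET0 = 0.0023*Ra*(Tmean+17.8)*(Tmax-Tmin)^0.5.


Tmean = (Tmax + Tmin)/2 = (29 + 21)/2 = 25.0
ET0 = 0.0023 * 10.6 * (25.0 + 17.8) * sqrt(29 - 21)
ET0 = 0.0023 * 10.6 * 42.8 * 2.828427

2.9514 mm/day


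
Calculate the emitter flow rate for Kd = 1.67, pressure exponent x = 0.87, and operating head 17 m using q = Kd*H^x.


q = Kd * H^x = 1.67 * 17^0.87 = 1.67 * 11.762254

19.6430 L/h


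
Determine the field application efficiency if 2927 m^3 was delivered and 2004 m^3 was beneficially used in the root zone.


Ea = V_root / V_field * 100 = 2004 / 2927 * 100 = 68.4660%

68.4660 %


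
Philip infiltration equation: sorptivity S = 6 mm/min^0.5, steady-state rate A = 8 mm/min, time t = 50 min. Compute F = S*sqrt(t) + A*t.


F = S*sqrt(t) + A*t
F = 6*sqrt(50) + 8*50
F = 6*7.071068 + 400

442.4264 mm


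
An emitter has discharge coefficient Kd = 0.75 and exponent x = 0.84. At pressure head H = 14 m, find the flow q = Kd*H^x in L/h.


q = Kd * H^x = 0.75 * 14^0.84 = 0.75 * 9.177989

6.8835 L/h


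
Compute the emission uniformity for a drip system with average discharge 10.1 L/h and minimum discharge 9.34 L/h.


EU = (q_min/q_avg)*100 = (9.34/10.1)*100 = 92.4752%

92.4752 %


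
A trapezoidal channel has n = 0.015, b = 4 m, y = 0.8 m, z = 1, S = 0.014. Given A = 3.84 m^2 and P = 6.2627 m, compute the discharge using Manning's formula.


R = A/P = 3.84/6.2627 = 0.613154
Q = (1/0.015) * 3.84 * 0.613154^(2/3) * 0.014^0.5

21.8617 m^3/s


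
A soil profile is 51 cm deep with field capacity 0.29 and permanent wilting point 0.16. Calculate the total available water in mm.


AWC = (FC - PWP) * d * 10
AWC = (0.29 - 0.16) * 51 * 10
AWC = 0.1300 * 51 * 10

66.3000 mm


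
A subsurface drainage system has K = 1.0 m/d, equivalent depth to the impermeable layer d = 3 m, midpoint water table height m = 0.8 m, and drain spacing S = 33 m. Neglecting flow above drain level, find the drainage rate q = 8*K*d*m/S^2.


q = 8*K*d*m/S^2
q = 8*1.0*3*0.8/33^2
q = 19.2000 / 1089

0.0176 m/d


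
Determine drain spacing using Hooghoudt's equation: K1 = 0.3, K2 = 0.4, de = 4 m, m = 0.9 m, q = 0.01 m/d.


S^2 = 8*K2*de*m/q + 4*K1*m^2/q
S^2 = 8*0.4*4*0.9/0.01 + 4*0.3*0.9^2/0.01
S = sqrt(1249.2000)

35.3440 m


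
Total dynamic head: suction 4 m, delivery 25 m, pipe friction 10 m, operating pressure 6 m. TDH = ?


TDH = Hs + Hd + hf + Hp = 4 + 25 + 10 + 6 = 45

45 m


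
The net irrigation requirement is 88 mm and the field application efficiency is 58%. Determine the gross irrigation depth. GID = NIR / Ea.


Ea = 58% = 0.58
GID = NIR / Ea = 88 / 0.58 = 151.7241 mm

151.7241 mm


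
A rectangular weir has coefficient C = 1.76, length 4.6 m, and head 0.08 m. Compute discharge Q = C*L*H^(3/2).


Q = C * L * H^(3/2) = 1.76 * 4.6 * 0.08^1.5 = 1.76 * 4.6 * 0.022627

0.1832 m^3/s


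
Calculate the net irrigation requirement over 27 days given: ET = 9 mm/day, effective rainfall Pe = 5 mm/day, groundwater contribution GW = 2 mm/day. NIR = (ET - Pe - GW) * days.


Daily deficit = ET - Pe - GW = 9 - 5 - 2 = 2 mm/day
NIR = 2 * 27 = 54 mm

54.0000 mm


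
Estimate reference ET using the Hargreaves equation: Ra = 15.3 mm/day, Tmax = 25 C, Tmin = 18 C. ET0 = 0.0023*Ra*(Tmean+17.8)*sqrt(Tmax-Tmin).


Tmean = (Tmax + Tmin)/2 = (25 + 18)/2 = 21.5
ET0 = 0.0023 * 15.3 * (21.5 + 17.8) * sqrt(25 - 18)
ET0 = 0.0023 * 15.3 * 39.3 * 2.645751

3.6590 mm/day


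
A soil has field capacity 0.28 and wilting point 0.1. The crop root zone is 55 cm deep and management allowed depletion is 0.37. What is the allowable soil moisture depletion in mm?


SMD = (FC - PWP) * d * MAD * 10
SMD = (0.28 - 0.1) * 55 * 0.37 * 10
SMD = 0.1800 * 55 * 0.37 * 10

36.6300 mm


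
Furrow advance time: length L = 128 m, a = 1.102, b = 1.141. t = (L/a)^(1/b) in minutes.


t = (L/a)^(1/b)
t = (128/1.102)^(1/1.141)
t = 116.152450^(1/1.141)

64.5418 min


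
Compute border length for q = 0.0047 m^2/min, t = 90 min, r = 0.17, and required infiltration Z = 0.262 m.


L = q*t/((1+r)*Z)
L = 0.0047*90/((1+0.17)*0.262)
L = 0.423/0.30654

1.3799 m


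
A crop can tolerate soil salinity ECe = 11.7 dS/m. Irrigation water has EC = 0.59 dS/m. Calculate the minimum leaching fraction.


LR = ECiw / (5*ECe - ECiw)
LR = 0.59 / (5*11.7 - 0.59)
LR = 0.59 / 57.9100

0.0102


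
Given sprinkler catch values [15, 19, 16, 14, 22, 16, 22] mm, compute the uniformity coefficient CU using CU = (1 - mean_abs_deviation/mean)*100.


mean = 17.714286 mm
MAD = 2.816327 mm
CU = (1 - 2.816327/17.714286)*100

84.1014 %


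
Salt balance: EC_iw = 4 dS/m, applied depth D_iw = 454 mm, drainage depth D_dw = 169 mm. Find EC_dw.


EC_dw = EC_iw * D_iw / D_dw
EC_dw = 4 * 454 / 169
EC_dw = 1816 / 169

10.7456 dS/m


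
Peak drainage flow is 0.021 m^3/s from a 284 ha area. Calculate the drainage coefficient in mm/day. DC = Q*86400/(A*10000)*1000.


DC = Q * 86400 / (A * 10000) * 1000
DC = 0.021 * 86400 / (284 * 10000) * 1000
DC = 1814400.0000 / 2840000

0.6389 mm/day


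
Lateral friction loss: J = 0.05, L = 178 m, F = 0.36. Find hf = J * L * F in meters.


hf = J * L * F = 0.05 * 178 * 0.36 = 3.2040 m

3.2040 m


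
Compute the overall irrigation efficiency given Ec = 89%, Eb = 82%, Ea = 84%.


Ec = 0.89, Eb = 0.82, Ea = 0.84
E = 0.89 * 0.82 * 0.84 * 100 = 61.3032%

61.3032 %


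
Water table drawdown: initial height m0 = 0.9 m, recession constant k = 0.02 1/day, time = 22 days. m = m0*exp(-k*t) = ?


m = m0 * exp(-k*t)
m = 0.9 * exp(-0.02 * 22)
m = 0.9 * exp(-0.4400)

0.5796 m


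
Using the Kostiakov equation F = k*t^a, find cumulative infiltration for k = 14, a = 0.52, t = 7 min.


F = k * t^a = 14 * 7^0.52
F = 14 * 2.750749

38.5105 mm


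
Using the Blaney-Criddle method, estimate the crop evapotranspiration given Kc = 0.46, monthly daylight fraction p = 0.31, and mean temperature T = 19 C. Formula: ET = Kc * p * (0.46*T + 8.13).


ET = Kc * p * (0.46*T + 8.13)
ET = 0.46 * 0.31 * (0.46*19 + 8.13)
ET = 0.46 * 0.31 * 16.8700

2.4057 mm/day


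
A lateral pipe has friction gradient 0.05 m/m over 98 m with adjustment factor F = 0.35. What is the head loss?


hf = J * L * F = 0.05 * 98 * 0.35 = 1.7150 m

1.7150 m


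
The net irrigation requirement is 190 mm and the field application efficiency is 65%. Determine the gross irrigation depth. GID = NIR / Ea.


Ea = 65% = 0.65
GID = NIR / Ea = 190 / 0.65 = 292.3077 mm

292.3077 mm


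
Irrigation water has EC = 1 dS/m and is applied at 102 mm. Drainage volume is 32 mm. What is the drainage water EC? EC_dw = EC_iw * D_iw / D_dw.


EC_dw = EC_iw * D_iw / D_dw
EC_dw = 1 * 102 / 32
EC_dw = 102 / 32

3.1875 dS/m


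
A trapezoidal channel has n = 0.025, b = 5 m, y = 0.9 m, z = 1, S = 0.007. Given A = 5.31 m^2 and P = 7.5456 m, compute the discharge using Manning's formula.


R = A/P = 5.31/7.5456 = 0.703721
Q = (1/0.025) * 5.31 * 0.703721^(2/3) * 0.007^0.5

14.0595 m^3/s


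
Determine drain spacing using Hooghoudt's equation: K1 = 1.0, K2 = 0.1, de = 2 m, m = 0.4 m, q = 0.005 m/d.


S^2 = 8*K2*de*m/q + 4*K1*m^2/q
S^2 = 8*0.1*2*0.4/0.005 + 4*1.0*0.4^2/0.005
S = sqrt(256.0000)

16.0000 m


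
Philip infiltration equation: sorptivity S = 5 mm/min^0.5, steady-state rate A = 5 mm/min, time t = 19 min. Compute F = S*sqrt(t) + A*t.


F = S*sqrt(t) + A*t
F = 5*sqrt(19) + 5*19
F = 5*4.358899 + 95

116.7945 mm


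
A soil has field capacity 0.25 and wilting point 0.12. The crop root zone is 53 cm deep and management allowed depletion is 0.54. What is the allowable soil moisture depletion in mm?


SMD = (FC - PWP) * d * MAD * 10
SMD = (0.25 - 0.12) * 53 * 0.54 * 10
SMD = 0.1300 * 53 * 0.54 * 10

37.2060 mm


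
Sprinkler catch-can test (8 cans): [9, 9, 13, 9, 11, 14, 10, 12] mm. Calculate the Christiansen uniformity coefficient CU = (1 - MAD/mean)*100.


mean = 10.875000 mm
MAD = 1.625000 mm
CU = (1 - 1.625000/10.875000)*100

85.0575 %


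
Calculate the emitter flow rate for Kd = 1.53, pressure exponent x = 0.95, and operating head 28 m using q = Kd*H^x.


q = Kd * H^x = 1.53 * 28^0.95 = 1.53 * 23.702826

36.2653 L/h


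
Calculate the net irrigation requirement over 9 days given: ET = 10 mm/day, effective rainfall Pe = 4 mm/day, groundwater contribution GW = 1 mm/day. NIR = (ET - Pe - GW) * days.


Daily deficit = ET - Pe - GW = 10 - 4 - 1 = 5 mm/day
NIR = 5 * 9 = 45 mm

45.0000 mm


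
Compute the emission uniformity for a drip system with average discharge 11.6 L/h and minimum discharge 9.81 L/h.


EU = (q_min/q_avg)*100 = (9.81/11.6)*100 = 84.5690%

84.5690 %


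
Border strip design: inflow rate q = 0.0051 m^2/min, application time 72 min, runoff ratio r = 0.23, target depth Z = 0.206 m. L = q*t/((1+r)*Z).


L = q*t/((1+r)*Z)
L = 0.0051*72/((1+0.23)*0.206)
L = 0.3672/0.25338

1.4492 m


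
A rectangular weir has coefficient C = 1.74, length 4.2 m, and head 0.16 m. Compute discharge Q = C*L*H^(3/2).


Q = C * L * H^(3/2) = 1.74 * 4.2 * 0.16^1.5 = 1.74 * 4.2 * 0.064000

0.4677 m^3/s


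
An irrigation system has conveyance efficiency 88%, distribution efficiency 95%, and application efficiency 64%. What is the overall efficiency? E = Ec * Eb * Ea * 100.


Ec = 0.88, Eb = 0.95, Ea = 0.64
E = 0.88 * 0.95 * 0.64 * 100 = 53.5040%

53.5040 %


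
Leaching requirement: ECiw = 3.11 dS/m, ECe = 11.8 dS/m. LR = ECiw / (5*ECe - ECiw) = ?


LR = ECiw / (5*ECe - ECiw)
LR = 3.11 / (5*11.8 - 3.11)
LR = 3.11 / 55.8900

0.0556


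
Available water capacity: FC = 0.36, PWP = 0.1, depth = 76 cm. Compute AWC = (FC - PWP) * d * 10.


AWC = (FC - PWP) * d * 10
AWC = (0.36 - 0.1) * 76 * 10
AWC = 0.2600 * 76 * 10

197.6000 mm


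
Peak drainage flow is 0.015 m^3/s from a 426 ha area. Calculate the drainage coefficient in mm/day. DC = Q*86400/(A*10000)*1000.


DC = Q * 86400 / (A * 10000) * 1000
DC = 0.015 * 86400 / (426 * 10000) * 1000
DC = 1296000.0000 / 4260000

0.3042 mm/day


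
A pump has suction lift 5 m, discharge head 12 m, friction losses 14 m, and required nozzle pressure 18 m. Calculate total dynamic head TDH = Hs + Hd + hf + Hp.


TDH = Hs + Hd + hf + Hp = 5 + 12 + 14 + 18 = 49

49 m


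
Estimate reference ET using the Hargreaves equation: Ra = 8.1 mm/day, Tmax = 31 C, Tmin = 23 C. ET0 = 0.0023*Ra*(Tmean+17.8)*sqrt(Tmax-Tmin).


Tmean = (Tmax + Tmin)/2 = (31 + 23)/2 = 27.0
ET0 = 0.0023 * 8.1 * (27.0 + 17.8) * sqrt(31 - 23)
ET0 = 0.0023 * 8.1 * 44.8 * 2.828427

2.3607 mm/day


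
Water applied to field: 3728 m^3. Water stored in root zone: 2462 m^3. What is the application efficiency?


Ea = V_root / V_field * 100 = 2462 / 3728 * 100 = 66.0408%

66.0408 %


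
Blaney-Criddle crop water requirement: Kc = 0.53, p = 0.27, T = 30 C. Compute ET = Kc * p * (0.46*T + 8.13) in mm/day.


ET = Kc * p * (0.46*T + 8.13)
ET = 0.53 * 0.27 * (0.46*30 + 8.13)
ET = 0.53 * 0.27 * 21.9300

3.1382 mm/day


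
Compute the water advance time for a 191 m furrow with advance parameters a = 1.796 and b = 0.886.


t = (L/a)^(1/b)
t = (191/1.796)^(1/0.886)
t = 106.347439^(1/0.886)

193.8663 min


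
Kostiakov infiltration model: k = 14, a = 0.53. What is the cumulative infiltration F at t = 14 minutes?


F = k * t^a = 14 * 14^0.53
F = 14 * 4.049933

56.6991 mm


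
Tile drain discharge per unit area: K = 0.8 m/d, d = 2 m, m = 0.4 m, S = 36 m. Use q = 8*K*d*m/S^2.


q = 8*K*d*m/S^2
q = 8*0.8*2*0.4/36^2
q = 5.1200 / 1296

0.0040 m/d


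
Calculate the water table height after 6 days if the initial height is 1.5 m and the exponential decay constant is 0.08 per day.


m = m0 * exp(-k*t)
m = 1.5 * exp(-0.08 * 6)
m = 1.5 * exp(-0.4800)

0.9282 m


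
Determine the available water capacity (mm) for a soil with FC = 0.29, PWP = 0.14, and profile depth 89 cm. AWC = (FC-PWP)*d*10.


AWC = (FC - PWP) * d * 10
AWC = (0.29 - 0.14) * 89 * 10
AWC = 0.1500 * 89 * 10

133.5000 mm


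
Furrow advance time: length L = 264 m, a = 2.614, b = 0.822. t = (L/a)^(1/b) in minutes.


t = (L/a)^(1/b)
t = (264/2.614)^(1/0.822)
t = 100.994644^(1/0.822)

274.3590 min


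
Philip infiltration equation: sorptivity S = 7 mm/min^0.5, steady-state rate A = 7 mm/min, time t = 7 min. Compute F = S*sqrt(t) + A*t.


F = S*sqrt(t) + A*t
F = 7*sqrt(7) + 7*7
F = 7*2.645751 + 49

67.5203 mm


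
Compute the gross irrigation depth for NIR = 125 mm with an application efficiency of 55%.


Ea = 55% = 0.55
GID = NIR / Ea = 125 / 0.55 = 227.2727 mm

227.2727 mm


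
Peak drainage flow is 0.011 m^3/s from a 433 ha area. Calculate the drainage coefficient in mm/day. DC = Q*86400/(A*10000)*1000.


DC = Q * 86400 / (A * 10000) * 1000
DC = 0.011 * 86400 / (433 * 10000) * 1000
DC = 950400.0000 / 4330000

0.2195 mm/day


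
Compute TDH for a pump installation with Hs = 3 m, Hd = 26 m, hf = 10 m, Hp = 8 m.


TDH = Hs + Hd + hf + Hp = 3 + 26 + 10 + 8 = 47

47 m


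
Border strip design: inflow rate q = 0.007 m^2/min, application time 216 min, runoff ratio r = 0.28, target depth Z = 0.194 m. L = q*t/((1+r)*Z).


L = q*t/((1+r)*Z)
L = 0.007*216/((1+0.28)*0.194)
L = 1.512/0.24832

6.0889 m


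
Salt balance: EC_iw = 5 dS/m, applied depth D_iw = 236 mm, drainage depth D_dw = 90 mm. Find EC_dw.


EC_dw = EC_iw * D_iw / D_dw
EC_dw = 5 * 236 / 90
EC_dw = 1180 / 90

13.1111 dS/m


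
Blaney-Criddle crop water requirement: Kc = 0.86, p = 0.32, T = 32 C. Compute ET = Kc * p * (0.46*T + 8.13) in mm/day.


ET = Kc * p * (0.46*T + 8.13)
ET = 0.86 * 0.32 * (0.46*32 + 8.13)
ET = 0.86 * 0.32 * 22.8500

6.2883 mm/day


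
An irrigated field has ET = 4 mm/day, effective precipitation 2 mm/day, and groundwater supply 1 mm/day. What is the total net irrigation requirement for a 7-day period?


Daily deficit = ET - Pe - GW = 4 - 2 - 1 = 1 mm/day
NIR = 1 * 7 = 7 mm

7.0000 mm


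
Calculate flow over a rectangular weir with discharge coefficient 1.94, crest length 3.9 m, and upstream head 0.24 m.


Q = C * L * H^(3/2) = 1.94 * 3.9 * 0.24^1.5 = 1.94 * 3.9 * 0.117576

0.8896 m^3/s


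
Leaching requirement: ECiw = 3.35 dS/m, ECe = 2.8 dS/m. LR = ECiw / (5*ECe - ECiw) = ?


LR = ECiw / (5*ECe - ECiw)
LR = 3.35 / (5*2.8 - 3.35)
LR = 3.35 / 10.6500

0.3146


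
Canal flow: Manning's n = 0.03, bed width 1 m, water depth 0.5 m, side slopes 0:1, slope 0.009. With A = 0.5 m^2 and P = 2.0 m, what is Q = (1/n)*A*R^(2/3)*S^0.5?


R = A/P = 0.5/2.0 = 0.250000
Q = (1/0.03) * 0.5 * 0.250000^(2/3) * 0.009^0.5

0.6275 m^3/s


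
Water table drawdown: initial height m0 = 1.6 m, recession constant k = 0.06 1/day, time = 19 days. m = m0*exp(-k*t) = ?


m = m0 * exp(-k*t)
m = 1.6 * exp(-0.06 * 19)
m = 1.6 * exp(-1.1400)

0.5117 m


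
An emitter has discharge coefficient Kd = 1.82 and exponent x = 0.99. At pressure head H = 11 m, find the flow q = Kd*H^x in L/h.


q = Kd * H^x = 1.82 * 11^0.99 = 1.82 * 10.739369

19.5457 L/h


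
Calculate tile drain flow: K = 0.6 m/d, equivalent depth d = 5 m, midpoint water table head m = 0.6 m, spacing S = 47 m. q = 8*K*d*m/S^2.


q = 8*K*d*m/S^2
q = 8*0.6*5*0.6/47^2
q = 14.4000 / 2209

0.0065 m/d


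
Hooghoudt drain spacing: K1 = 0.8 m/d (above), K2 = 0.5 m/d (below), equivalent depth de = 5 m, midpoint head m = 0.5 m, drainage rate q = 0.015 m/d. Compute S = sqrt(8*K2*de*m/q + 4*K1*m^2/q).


S^2 = 8*K2*de*m/q + 4*K1*m^2/q
S^2 = 8*0.5*5*0.5/0.015 + 4*0.8*0.5^2/0.015
S = sqrt(720.0000)

26.8328 m


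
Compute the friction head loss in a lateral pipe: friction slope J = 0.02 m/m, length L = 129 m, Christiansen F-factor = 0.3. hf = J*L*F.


hf = J * L * F = 0.02 * 129 * 0.3 = 0.7740 m

0.7740 m


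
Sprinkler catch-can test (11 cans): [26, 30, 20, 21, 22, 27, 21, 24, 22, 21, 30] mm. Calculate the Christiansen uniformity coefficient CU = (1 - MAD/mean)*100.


mean = 24.000000 mm
MAD = 3.090909 mm
CU = (1 - 3.090909/24.000000)*100

87.1212 %


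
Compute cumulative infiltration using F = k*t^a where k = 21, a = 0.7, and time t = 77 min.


F = k * t^a = 21 * 77^0.7
F = 21 * 20.919125

439.3016 mm


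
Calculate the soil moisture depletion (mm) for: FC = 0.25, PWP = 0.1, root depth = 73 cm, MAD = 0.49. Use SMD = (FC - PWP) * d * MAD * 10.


SMD = (FC - PWP) * d * MAD * 10
SMD = (0.25 - 0.1) * 73 * 0.49 * 10
SMD = 0.1500 * 73 * 0.49 * 10

53.6550 mm


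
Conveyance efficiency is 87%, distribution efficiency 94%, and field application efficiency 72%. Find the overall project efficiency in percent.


Ec = 0.87, Eb = 0.94, Ea = 0.72
E = 0.87 * 0.94 * 0.72 * 100 = 58.8816%

58.8816 %


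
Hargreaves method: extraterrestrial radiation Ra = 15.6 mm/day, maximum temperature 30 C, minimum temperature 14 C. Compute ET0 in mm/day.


Tmean = (Tmax + Tmin)/2 = (30 + 14)/2 = 22.0
ET0 = 0.0023 * 15.6 * (22.0 + 17.8) * sqrt(30 - 14)
ET0 = 0.0023 * 15.6 * 39.8 * 4.000000

5.7121 mm/day


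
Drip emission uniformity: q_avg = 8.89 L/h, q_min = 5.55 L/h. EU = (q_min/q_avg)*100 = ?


EU = (q_min/q_avg)*100 = (5.55/8.89)*100 = 62.4297%

62.4297 %


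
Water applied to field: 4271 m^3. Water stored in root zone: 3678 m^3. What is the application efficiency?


Ea = V_root / V_field * 100 = 3678 / 4271 * 100 = 86.1157%

86.1157 %


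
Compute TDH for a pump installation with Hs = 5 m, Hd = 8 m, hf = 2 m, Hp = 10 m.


TDH = Hs + Hd + hf + Hp = 5 + 8 + 2 + 10 = 25

25 m


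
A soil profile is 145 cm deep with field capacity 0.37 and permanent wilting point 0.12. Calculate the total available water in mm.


AWC = (FC - PWP) * d * 10
AWC = (0.37 - 0.12) * 145 * 10
AWC = 0.2500 * 145 * 10

362.5000 mm


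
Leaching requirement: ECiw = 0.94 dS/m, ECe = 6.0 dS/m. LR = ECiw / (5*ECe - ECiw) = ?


LR = ECiw / (5*ECe - ECiw)
LR = 0.94 / (5*6.0 - 0.94)
LR = 0.94 / 29.0600

0.0323


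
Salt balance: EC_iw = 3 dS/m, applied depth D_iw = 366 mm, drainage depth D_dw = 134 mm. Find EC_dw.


EC_dw = EC_iw * D_iw / D_dw
EC_dw = 3 * 366 / 134
EC_dw = 1098 / 134

8.1940 dS/m


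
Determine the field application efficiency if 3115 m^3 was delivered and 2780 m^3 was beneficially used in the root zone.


Ea = V_root / V_field * 100 = 2780 / 3115 * 100 = 89.2456%

89.2456 %


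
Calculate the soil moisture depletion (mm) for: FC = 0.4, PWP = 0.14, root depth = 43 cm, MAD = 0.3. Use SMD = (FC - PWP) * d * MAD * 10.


SMD = (FC - PWP) * d * MAD * 10
SMD = (0.4 - 0.14) * 43 * 0.3 * 10
SMD = 0.2600 * 43 * 0.3 * 10

33.5400 mm


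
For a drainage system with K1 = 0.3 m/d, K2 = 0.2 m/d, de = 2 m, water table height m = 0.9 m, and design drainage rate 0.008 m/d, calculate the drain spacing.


S^2 = 8*K2*de*m/q + 4*K1*m^2/q
S^2 = 8*0.2*2*0.9/0.008 + 4*0.3*0.9^2/0.008
S = sqrt(481.5000)

21.9431 m


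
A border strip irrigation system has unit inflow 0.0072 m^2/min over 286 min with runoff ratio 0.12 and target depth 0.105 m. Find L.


L = q*t/((1+r)*Z)
L = 0.0072*286/((1+0.12)*0.105)
L = 2.0592/0.1176

17.5102 m


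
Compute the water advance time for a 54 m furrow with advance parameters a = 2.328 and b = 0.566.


t = (L/a)^(1/b)
t = (54/2.328)^(1/0.566)
t = 23.195876^(1/0.566)

258.4559 min


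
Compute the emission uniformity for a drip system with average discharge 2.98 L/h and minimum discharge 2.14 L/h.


EU = (q_min/q_avg)*100 = (2.14/2.98)*100 = 71.8121%

71.8121 %


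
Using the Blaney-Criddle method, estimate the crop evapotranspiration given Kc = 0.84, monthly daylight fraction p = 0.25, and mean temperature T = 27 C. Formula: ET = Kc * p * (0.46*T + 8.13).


ET = Kc * p * (0.46*T + 8.13)
ET = 0.84 * 0.25 * (0.46*27 + 8.13)
ET = 0.84 * 0.25 * 20.5500

4.3155 mm/day


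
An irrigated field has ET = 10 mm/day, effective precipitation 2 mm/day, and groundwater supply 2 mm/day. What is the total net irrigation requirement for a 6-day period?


Daily deficit = ET - Pe - GW = 10 - 2 - 2 = 6 mm/day
NIR = 6 * 6 = 36 mm

36.0000 mm


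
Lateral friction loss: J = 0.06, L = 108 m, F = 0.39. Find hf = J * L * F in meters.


hf = J * L * F = 0.06 * 108 * 0.39 = 2.5272 m

2.5272 m
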